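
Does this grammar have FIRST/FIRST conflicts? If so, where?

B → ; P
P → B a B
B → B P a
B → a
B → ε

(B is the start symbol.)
Yes. B → ';' P / B → B P a on { ';' }; B → B P a / B → a on { 'a' }

A FIRST/FIRST conflict occurs when two productions N → α and N → β for the same non-terminal have FIRST(α) ∩ FIRST(β) ≠ ∅ (with ε ∈ FIRST of a nullable right-hand side, so two nullable alternatives also conflict).

FIRST sets of the non-terminals at (or reachable through a nullable prefix from) the front of some alternative:
  FIRST(B) = { ';', 'a', ε }
  FIRST(P) = { ';', 'a' }

Productions for B:
  B → ; P: FIRST = { ';' }
  B → B P a: FIRST = { ';', 'a' }
  B → a: FIRST = { 'a' }
  B → ε: FIRST = { ε }
P has only one production, so no FIRST/FIRST conflict is possible there.

Conflict for B: B → ; P and B → B P a
  Overlap: { ';' }
Conflict for B: B → B P a and B → a
  Overlap: { 'a' }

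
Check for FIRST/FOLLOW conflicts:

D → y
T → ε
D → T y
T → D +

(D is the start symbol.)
Yes. T → D '+' with FOLLOW(T) on { 'y' }

Nullable non-terminals: T.
FIRST sets used below: FIRST(D) = { 'y' }

T: nullable alternative(s) T → ε; FOLLOW(T) = { 'y' }
  T → ε: FIRST \ {ε} = { } — this is the only nullable alternative, skip
  T → D +: FIRST \ {ε} = { 'y' } — overlaps FOLLOW(T) on { 'y' }: CONFLICT

D has no nullable alternative, so no FIRST/FOLLOW check is needed there.

So the grammar has 1 FIRST/FOLLOW conflict (marked CONFLICT above).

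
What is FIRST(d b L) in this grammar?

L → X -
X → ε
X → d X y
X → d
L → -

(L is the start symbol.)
{ 'd' }

To compute FIRST(d b L), process the symbols left to right:
Symbol d is a terminal. Add 'd' and stop.
FIRST(d b L) = { 'd' }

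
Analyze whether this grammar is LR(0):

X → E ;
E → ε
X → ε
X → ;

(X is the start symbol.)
A grammar is LR(0) if no state in the canonical LR(0) collection has:
  - both a shift item (dot before a terminal) and a complete item (shift-reduce conflict), or
  - two or more complete items (reduce-reduce conflict; the accept item [X' → X .] counts as a complete item here).

Augment with X' → X and build the canonical LR(0) collection (I0 = CLOSURE({[X' → . X]}), then GOTO on every symbol after a dot until no new states appear). It has 5 states:
  I0: { [E → .], [X → . ;], [X → . E ;], [X → .], [X' → . X] }  — shift, 2 reduces
  I1: { [X → ; .] }  — reduce
  I2: { [X → E . ;] }  — shift
  I3: { [X' → X .] }  — accept
  I4: { [X → E ; .] }  — reduce

Conflict in state I0:
  Shift-reduce conflict between [E → .] and [X → . ;]
So the grammar is NOT LR(0).

Answer: No. Shift-reduce conflict between [E → .] and [X → . ;]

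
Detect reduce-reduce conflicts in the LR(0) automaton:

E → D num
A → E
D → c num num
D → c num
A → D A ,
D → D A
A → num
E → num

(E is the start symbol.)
Yes — I10: [A → num .] vs [E → D num .]

Augment with E' → E and build the canonical LR(0) collection (I0 = CLOSURE({[E' → . E]}), then GOTO on every symbol after a dot until no new states appear). It has 13 states:
  I0: { [D → . D A], [D → . c num num], [D → . c num], [E → . D num], [E → . num], [E' → . E] }  — shift
  I1: { [A → . D A ,], [A → . E], [A → . num], [D → . D A], [D → . c num num], [D → . c num], [D → D . A], [E → . D num], [E → . num], [E → D . num] }  — shift
  I2: { [E' → E .] }  — accept
  I3: { [D → c . num num], [D → c . num] }  — shift
  I4: { [E → num .] }  — reduce
  I5: { [D → c num . num], [D → c num .] }  — shift, reduce
  I6: { [D → c num num .] }  — reduce
  I7: { [D → D A .] }  — reduce
  I8: { [A → . D A ,], [A → . E], [A → . num], [A → D . A ,], [D → . D A], [D → . c num num], [D → . c num], [D → D . A], [E → . D num], [E → . num], [E → D . num] }  — shift
  I9: { [A → E .] }  — reduce
  I10: { [A → num .], [E → D num .], [E → num .] }  — 3 reduces
  I11: { [A → D A . ,], [D → D A .] }  — shift, reduce
  I12: { [A → D A , .] }  — reduce

I10 contains complete items [A → num .], [E → D num .], [E → num .] — reduce-reduce conflict.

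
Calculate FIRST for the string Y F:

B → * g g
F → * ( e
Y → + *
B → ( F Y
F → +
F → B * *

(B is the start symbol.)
FIRST sets of the non-terminals involved (from the grammar, by fixed-point iteration):
  FIRST(Y) = { '+' }

To compute FIRST(Y F), process the symbols left to right:
Symbol Y is a non-terminal. Add FIRST(Y) \ {ε} = { '+' }
Y is not nullable (ε ∉ FIRST(Y)), so stop here.
FIRST(Y F) = { '+' }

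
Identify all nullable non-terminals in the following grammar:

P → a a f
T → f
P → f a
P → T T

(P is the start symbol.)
A non-terminal is nullable if it can derive ε (the empty string): either it has an ε-production, or it has a production whose right-hand side consists entirely of nullable non-terminals.

There are no ε-productions, so no non-terminal can derive ε.
No non-terminals are nullable.

Answer: None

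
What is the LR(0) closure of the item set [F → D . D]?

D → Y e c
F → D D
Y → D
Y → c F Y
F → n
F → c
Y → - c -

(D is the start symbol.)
To compute CLOSURE, for each item [A → α.Bβ] where B is a non-terminal, add [B → .γ] for all productions B → γ; repeat for the newly added items until nothing changes.

Start with: [F → D . D]
  [F → D . D] has the dot before D: add [D → . Y e c]
  [D → . Y e c] has the dot before Y: add [Y → . D], [Y → . c F Y], [Y → . - c -]
No further items can be added.

CLOSURE = { [D → . Y e c], [F → D . D], [Y → . - c -], [Y → . D], [Y → . c F Y] }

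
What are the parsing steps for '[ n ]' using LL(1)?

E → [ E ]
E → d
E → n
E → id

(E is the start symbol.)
LL(1) parsing maintains a stack (initially the start symbol over $) and the input. At each step: if the stack top is a terminal, match it against the current input token; if it is a non-terminal N, replace it with the RHS of M[N, lookahead] (the unique production whose predict set contains the lookahead).

Stack is shown with the top on the left.

Stack    Input    Action
------------------------
E $      [ n ] $  output E → [ E ]
[ E ] $  [ n ] $  match '['
E ] $    n ] $    output E → n
n ] $    n ] $    match 'n'
] $      ] $      match ']'
$        $        accept

The string is accepted.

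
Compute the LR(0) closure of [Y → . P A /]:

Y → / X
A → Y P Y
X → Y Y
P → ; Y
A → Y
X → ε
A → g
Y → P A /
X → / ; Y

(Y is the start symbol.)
To compute CLOSURE, for each item [A → α.Bβ] where B is a non-terminal, add [B → .γ] for all productions B → γ; repeat for the newly added items until nothing changes.

Start with: [Y → . P A /]
  [Y → . P A /] has the dot before P: add [P → . ; Y]
No further items can be added.

CLOSURE = { [P → . ; Y], [Y → . P A /] }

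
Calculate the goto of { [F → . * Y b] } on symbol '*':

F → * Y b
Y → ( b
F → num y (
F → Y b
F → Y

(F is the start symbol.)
GOTO(I, '*') = CLOSURE({ [A → αX.β] : [A → α.Xβ] ∈ I, X = '*' })

Items with dot before '*', with the dot advanced:
  [F → . * Y b] → [F → * . Y b]
Closure of the advanced items:
  [F → * . Y b] has the dot before Y: add [Y → . ( b]

GOTO = { [F → * . Y b], [Y → . ( b] }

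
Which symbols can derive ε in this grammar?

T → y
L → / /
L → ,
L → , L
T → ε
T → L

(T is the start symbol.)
ε-productions: T → ε
So T is immediately nullable.
No further non-terminal can be added: every production for the remaining non-terminals contains a terminal or a non-nullable non-terminal.
Nullable = { 'T' }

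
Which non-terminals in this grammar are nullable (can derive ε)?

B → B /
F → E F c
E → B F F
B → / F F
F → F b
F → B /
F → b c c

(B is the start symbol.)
None

A non-terminal is nullable if it can derive ε (the empty string): either it has an ε-production, or it has a production whose right-hand side consists entirely of nullable non-terminals.

There are no ε-productions, so no non-terminal can derive ε.
No non-terminals are nullable.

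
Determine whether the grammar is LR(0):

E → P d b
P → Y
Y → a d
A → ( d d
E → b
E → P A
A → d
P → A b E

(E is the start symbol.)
No. Shift-reduce conflict between [A → d .] and [E → P d . b]

Augment with E' → E and build the canonical LR(0) collection (I0 = CLOSURE({[E' → . E]}), then GOTO on every symbol after a dot until no new states appear). It has 17 states:
  I0: { [A → . ( d d], [A → . d], [E → . P A], [E → . P d b], [E → . b], [E' → . E], [P → . A b E], [P → . Y], [Y → . a d] }  — shift
  I1: { [A → ( . d d] }  — shift
  I2: { [P → A . b E] }  — shift
  I3: { [E' → E .] }  — accept
  I4: { [A → . ( d d], [A → . d], [E → P . A], [E → P . d b] }  — shift
  I5: { [P → Y .] }  — reduce
  I6: { [Y → a . d] }  — shift
  I7: { [E → b .] }  — reduce
  I8: { [A → d .] }  — reduce
  I9: { [Y → a d .] }  — reduce
  I10: { [E → P A .] }  — reduce
  I11: { [A → d .], [E → P d . b] }  — shift, reduce
  I12: { [E → P d b .] }  — reduce
  I13: { [A → . ( d d], [A → . d], [E → . P A], [E → . P d b], [E → . b], [P → . A b E], [P → . Y], [P → A b . E], [Y → . a d] }  — shift
  I14: { [P → A b E .] }  — reduce
  I15: { [A → ( d . d] }  — shift
  I16: { [A → ( d d .] }  — reduce

Conflict in state I11:
  Shift-reduce conflict between [A → d .] and [E → P d . b]
So the grammar is NOT LR(0).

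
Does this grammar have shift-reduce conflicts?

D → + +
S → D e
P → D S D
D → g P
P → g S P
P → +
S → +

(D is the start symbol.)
A shift-reduce conflict occurs when an LR(0) state has both:
  - a complete (reduce) item [A → α .] (dot at the end), and
  - a shift item [B → β . c γ] (dot before a terminal).

Augment with D' → D and build the canonical LR(0) collection (I0 = CLOSURE({[D' → . D]}), then GOTO on every symbol after a dot until no new states appear). It has 18 states:
  I0: { [D → . + +], [D → . g P], [D' → . D] }  — shift
  I1: { [D → + . +] }  — shift
  I2: { [D' → D .] }  — accept
  I3: { [D → . + +], [D → . g P], [D → g . P], [P → . +], [P → . D S D], [P → . g S P] }  — shift
  I4: { [D → + . +], [P → + .] }  — shift, reduce
  I5: { [D → . + +], [D → . g P], [P → D . S D], [S → . +], [S → . D e] }  — shift
  I6: { [D → g P .] }  — reduce
  I7: { [D → . + +], [D → . g P], [D → g . P], [P → . +], [P → . D S D], [P → . g S P], [P → g . S P], [S → . +], [S → . D e] }  — shift
  I8: { [D → + . +], [P → + .], [S → + .] }  — shift, 2 reduces
  I9: { [D → . + +], [D → . g P], [P → D . S D], [S → . +], [S → . D e], [S → D . e] }  — shift
  I10: { [D → . + +], [D → . g P], [P → . +], [P → . D S D], [P → . g S P], [P → g S . P] }  — shift
  I11: { [P → g S P .] }  — reduce
  I12: { [D → + . +], [S → + .] }  — shift, reduce
  I13: { [S → D . e] }  — shift
  I14: { [D → . + +], [D → . g P], [P → D S . D] }  — shift
  I15: { [S → D e .] }  — reduce
  I16: { [P → D S D .] }  — reduce
  I17: { [D → + + .] }  — reduce

I4 contains reduce item [P → + .] and shift item [D → + . +] — shift-reduce conflict.
I8 contains reduce items [P → + .], [S → + .] and shift item [D → + . +] — shift-reduce conflict.
I12 contains reduce item [S → + .] and shift item [D → + . +] — shift-reduce conflict.

Answer: Yes — I4: [P → + .] vs [D → + . +]; I8: [P → + .] vs [D → + . +]; I12: [S → + .] vs [D → + . +]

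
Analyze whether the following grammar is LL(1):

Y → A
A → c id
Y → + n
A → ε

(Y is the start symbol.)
Yes, the grammar is LL(1).

A grammar is LL(1) if for each non-terminal N with multiple productions, the predict sets of those productions are pairwise disjoint, where PREDICT(N → α) = (FIRST(α) \ {ε}) ∪ (FOLLOW(N) if α ⇒* ε).

Relevant sets:
  FIRST(A) = { 'c', ε }
  FOLLOW(Y) = { $ }
  FOLLOW(A) = { $ }

For Y:
  PREDICT(Y → A) = { $, 'c' }
  PREDICT(Y → '+' n) = { '+' }
For A:
  PREDICT(A → c id) = { 'c' }
  PREDICT(A → ε) = { $ }

All predict sets are disjoint. The grammar IS LL(1).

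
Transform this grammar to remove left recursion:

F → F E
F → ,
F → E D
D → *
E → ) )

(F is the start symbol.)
F is directly left-recursive. The standard transformation for
  A → A α₁ | ... | A α_m | β₁ | ... | β_n
is
  A  → β₁ A' | ... | β_n A'
  A' → α₁ A' | ... | α_m A' | ε

F → , becomes F → , F'
F → E D becomes F → E D F'
F → F E becomes F' → E F'
Add F' → ε

Productions for other non-terminals are unchanged:
  D → *
  E → ) )

Resulting grammar:
F → , F'
F → E D F'
F' → E F'
F' → ε
D → *
E → ) )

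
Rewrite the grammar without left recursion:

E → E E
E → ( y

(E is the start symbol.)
E is directly left-recursive. The standard transformation for
  A → A α₁ | ... | A α_m | β₁ | ... | β_n
is
  A  → β₁ A' | ... | β_n A'
  A' → α₁ A' | ... | α_m A' | ε

E → ( y becomes E → ( y E'
E → E E becomes E' → E E'
Add E' → ε

Resulting grammar:
E → ( y E'
E' → E E'
E' → ε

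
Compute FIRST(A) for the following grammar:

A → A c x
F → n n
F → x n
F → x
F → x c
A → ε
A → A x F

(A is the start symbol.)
{ 'c', 'x', ε }

To compute FIRST(A), examine every production with A on the left-hand side, reading each right-hand side left to right until a non-nullable symbol is reached.

From A → A c x:
  - A is the symbol being defined: contributes nothing new
    A is nullable, so continue to the next symbol
  - c is a terminal: add 'c' and stop
From A → ε:
  - ε-production, so ε ∈ FIRST(A)
From A → A x F:
  - A is the symbol being defined: contributes nothing new
    A is nullable, so continue to the next symbol
  - x is a terminal: add 'x' and stop

Collecting: FIRST(A) = { 'c', 'x', ε }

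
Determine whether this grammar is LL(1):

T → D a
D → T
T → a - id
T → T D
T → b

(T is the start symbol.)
No. Predict set conflict for T: { 'a' }

A grammar is LL(1) if for each non-terminal N with multiple productions, the predict sets of those productions are pairwise disjoint, where PREDICT(N → α) = (FIRST(α) \ {ε}) ∪ (FOLLOW(N) if α ⇒* ε).

Relevant sets:
  FIRST(D) = { 'a', 'b' }
  FIRST(T) = { 'a', 'b' }

For T:
  PREDICT(T → D a) = { 'a', 'b' }
  PREDICT(T → a '-' id) = { 'a' }
  PREDICT(T → T D) = { 'a', 'b' }
  PREDICT(T → b) = { 'b' }
D has a single production, so nothing to check there.

Conflict found: Predict set conflict for T: { 'a' }
The grammar is NOT LL(1).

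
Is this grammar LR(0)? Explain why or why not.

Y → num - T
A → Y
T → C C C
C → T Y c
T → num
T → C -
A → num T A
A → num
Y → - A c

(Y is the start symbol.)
A grammar is LR(0) if no state in the canonical LR(0) collection has:
  - both a shift item (dot before a terminal) and a complete item (shift-reduce conflict), or
  - two or more complete items (reduce-reduce conflict; the accept item [Y' → Y .] counts as a complete item here).

Augment with Y' → Y and build the canonical LR(0) collection (I0 = CLOSURE({[Y' → . Y]}), then GOTO on every symbol after a dot until no new states appear). It has 21 states:
  I0: { [Y → . - A c], [Y → . num - T], [Y' → . Y] }  — shift
  I1: { [A → . Y], [A → . num T A], [A → . num], [Y → - . A c], [Y → . - A c], [Y → . num - T] }  — shift
  I2: { [Y' → Y .] }  — accept
  I3: { [Y → num . - T] }  — shift
  I4: { [C → . T Y c], [T → . C -], [T → . C C C], [T → . num], [Y → num - . T] }  — shift
  I5: { [C → . T Y c], [T → . C -], [T → . C C C], [T → . num], [T → C . -], [T → C . C C] }  — shift
  I6: { [C → T . Y c], [Y → . - A c], [Y → . num - T], [Y → num - T .] }  — shift, reduce
  I7: { [T → num .] }  — reduce
  I8: { [C → T Y . c] }  — shift
  I9: { [C → T Y c .] }  — reduce
  I10: { [T → C - .] }  — reduce
  I11: { [C → . T Y c], [T → . C -], [T → . C C C], [T → . num], [T → C . -], [T → C . C C], [T → C C . C] }  — shift
  I12: { [C → T . Y c], [Y → . - A c], [Y → . num - T] }  — shift
  I13: { [C → . T Y c], [T → . C -], [T → . C C C], [T → . num], [T → C . -], [T → C . C C], [T → C C . C], [T → C C C .] }  — shift, reduce
  I14: { [Y → - A . c] }  — shift
  I15: { [A → Y .] }  — reduce
  I16: { [A → num . T A], [A → num .], [C → . T Y c], [T → . C -], [T → . C C C], [T → . num], [Y → num . - T] }  — shift, reduce
  I17: { [A → . Y], [A → . num T A], [A → . num], [A → num T . A], [C → T . Y c], [Y → . - A c], [Y → . num - T] }  — shift
  I18: { [A → num T A .] }  — reduce
  I19: { [A → Y .], [C → T Y . c] }  — shift, reduce
  I20: { [Y → - A c .] }  — reduce

Conflict in state I6:
  Shift-reduce conflict between [Y → num - T .] and [Y → . - A c]
So the grammar is NOT LR(0).

Answer: No. Shift-reduce conflict between [Y → num - T .] and [Y → . - A c]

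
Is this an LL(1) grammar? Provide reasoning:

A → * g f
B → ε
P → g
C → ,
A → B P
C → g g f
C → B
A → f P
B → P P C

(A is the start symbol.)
No. Predict set conflict for B: { 'g' }

A grammar is LL(1) if for each non-terminal N with multiple productions, the predict sets of those productions are pairwise disjoint, where PREDICT(N → α) = (FIRST(α) \ {ε}) ∪ (FOLLOW(N) if α ⇒* ε).

Relevant sets:
  FIRST(B) = { 'g', ε }
  FIRST(P) = { 'g' }
  FOLLOW(B) = { 'g' }
  FOLLOW(C) = { 'g' }

For A:
  PREDICT(A → '*' g f) = { '*' }
  PREDICT(A → B P) = { 'g' }
  PREDICT(A → f P) = { 'f' }
For B:
  PREDICT(B → ε) = { 'g' }
  PREDICT(B → P P C) = { 'g' }
For C:
  PREDICT(C → ',') = { ',' }
  PREDICT(C → g g f) = { 'g' }
  PREDICT(C → B) = { 'g' }
P has a single production, so nothing to check there.

Conflict found: Predict set conflict for B: { 'g' }
The grammar is NOT LL(1).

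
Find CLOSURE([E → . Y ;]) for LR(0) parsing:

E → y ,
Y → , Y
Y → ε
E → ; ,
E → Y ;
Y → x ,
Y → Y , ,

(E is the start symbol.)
{ [E → . Y ;], [Y → . , Y], [Y → . Y , ,], [Y → . x ,], [Y → .] }

To compute CLOSURE, for each item [A → α.Bβ] where B is a non-terminal, add [B → .γ] for all productions B → γ; repeat for the newly added items until nothing changes.

Start with: [E → . Y ;]
  [E → . Y ;] has the dot before Y: add [Y → . , Y], [Y → .], [Y → . x ,], [Y → . Y , ,]
No further items can be added.

CLOSURE = { [E → . Y ;], [Y → . , Y], [Y → . Y , ,], [Y → . x ,], [Y → .] }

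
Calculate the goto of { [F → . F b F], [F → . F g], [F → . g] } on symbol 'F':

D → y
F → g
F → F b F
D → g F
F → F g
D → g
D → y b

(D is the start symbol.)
{ [F → F . b F], [F → F . g] }

GOTO(I, 'F') = CLOSURE({ [A → αX.β] : [A → α.Xβ] ∈ I, X = 'F' })

Items with dot before 'F', with the dot advanced:
  [F → . F b F] → [F → F . b F]
  [F → . F g] → [F → F . g]
Closure adds nothing (no advanced item has the dot before a non-terminal).

GOTO = { [F → F . b F], [F → F . g] }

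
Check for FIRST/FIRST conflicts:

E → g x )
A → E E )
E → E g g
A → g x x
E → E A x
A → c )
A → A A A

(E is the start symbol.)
Yes. E → g x ')' / E → E g g on { 'g' }; E → g x ')' / E → E A x on { 'g' }; E → E g g / E → E A x on { 'g' }; A → E E ')' / A → g x x on { 'g' }; A → E E ')' / A → A A A on { 'g' }; A → g x x / A → A A A on { 'g' }; A → c ')' / A → A A A on { 'c' }

A FIRST/FIRST conflict occurs when two productions N → α and N → β for the same non-terminal have FIRST(α) ∩ FIRST(β) ≠ ∅ (with ε ∈ FIRST of a nullable right-hand side, so two nullable alternatives also conflict).

FIRST sets of the non-terminals at (or reachable through a nullable prefix from) the front of some alternative:
  FIRST(E) = { 'g' }
  FIRST(A) = { 'c', 'g' }

Productions for E:
  E → g x ): FIRST = { 'g' }
  E → E g g: FIRST = { 'g' }
  E → E A x: FIRST = { 'g' }
Productions for A:
  A → E E ): FIRST = { 'g' }
  A → g x x: FIRST = { 'g' }
  A → c ): FIRST = { 'c' }
  A → A A A: FIRST = { 'c', 'g' }

Conflict for E: E → g x ) and E → E g g
  Overlap: { 'g' }
Conflict for E: E → g x ) and E → E A x
  Overlap: { 'g' }
Conflict for E: E → E g g and E → E A x
  Overlap: { 'g' }
Conflict for A: A → E E ) and A → g x x
  Overlap: { 'g' }
Conflict for A: A → E E ) and A → A A A
  Overlap: { 'g' }
Conflict for A: A → g x x and A → A A A
  Overlap: { 'g' }
Conflict for A: A → c ) and A → A A A
  Overlap: { 'c' }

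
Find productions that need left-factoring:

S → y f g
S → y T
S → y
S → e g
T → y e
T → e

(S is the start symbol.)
Left-factoring is needed when two productions for the same non-terminal
share a common prefix on the right-hand side.

Productions for S:
  S → y f g
  S → y T
  S → y
  S → e g
Productions for T:
  T → y e
  T → e

Found common prefix 'y' in productions for S

Answer: Yes, S has productions with common prefix 'y'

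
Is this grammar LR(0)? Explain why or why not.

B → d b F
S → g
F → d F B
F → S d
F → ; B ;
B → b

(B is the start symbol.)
A grammar is LR(0) if no state in the canonical LR(0) collection has:
  - both a shift item (dot before a terminal) and a complete item (shift-reduce conflict), or
  - two or more complete items (reduce-reduce conflict; the accept item [B' → B .] counts as a complete item here).

Augment with B' → B and build the canonical LR(0) collection (I0 = CLOSURE({[B' → . B]}), then GOTO on every symbol after a dot until no new states appear). It has 15 states:
  I0: { [B → . b], [B → . d b F], [B' → . B] }  — shift
  I1: { [B' → B .] }  — accept
  I2: { [B → b .] }  — reduce
  I3: { [B → d . b F] }  — shift
  I4: { [B → d b . F], [F → . ; B ;], [F → . S d], [F → . d F B], [S → . g] }  — shift
  I5: { [B → . b], [B → . d b F], [F → ; . B ;] }  — shift
  I6: { [B → d b F .] }  — reduce
  I7: { [F → S . d] }  — shift
  I8: { [F → . ; B ;], [F → . S d], [F → . d F B], [F → d . F B], [S → . g] }  — shift
  I9: { [S → g .] }  — reduce
  I10: { [B → . b], [B → . d b F], [F → d F . B] }  — shift
  I11: { [F → d F B .] }  — reduce
  I12: { [F → S d .] }  — reduce
  I13: { [F → ; B . ;] }  — shift
  I14: { [F → ; B ; .] }  — reduce

Every state is either a pure shift/goto state or contains exactly one complete item and nothing to shift — no conflicts. The grammar is LR(0).

Answer: Yes, the grammar is LR(0)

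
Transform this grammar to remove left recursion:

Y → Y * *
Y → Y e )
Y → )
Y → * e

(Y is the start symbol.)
Y → ) Y'
Y → * e Y'
Y' → * * Y'
Y' → e ) Y'
Y' → ε

Y is directly left-recursive. The standard transformation for
  A → A α₁ | ... | A α_m | β₁ | ... | β_n
is
  A  → β₁ A' | ... | β_n A'
  A' → α₁ A' | ... | α_m A' | ε

Y → ) becomes Y → ) Y'
Y → * e becomes Y → * e Y'
Y → Y * * becomes Y' → * * Y'
Y → Y e ) becomes Y' → e ) Y'
Add Y' → ε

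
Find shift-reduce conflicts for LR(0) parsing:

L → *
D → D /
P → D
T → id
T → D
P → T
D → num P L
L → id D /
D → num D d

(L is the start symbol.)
Augment with L' → L and build the canonical LR(0) collection (I0 = CLOSURE({[L' → . L]}), then GOTO on every symbol after a dot until no new states appear). It has 14 states:
  I0: { [L → . *], [L → . id D /], [L' → . L] }  — shift
  I1: { [L → * .] }  — reduce
  I2: { [L' → L .] }  — accept
  I3: { [D → . D /], [D → . num D d], [D → . num P L], [L → id . D /] }  — shift
  I4: { [D → D . /], [L → id D . /] }  — shift
  I5: { [D → . D /], [D → . num D d], [D → . num P L], [D → num . D d], [D → num . P L], [P → . D], [P → . T], [T → . D], [T → . id] }  — shift
  I6: { [D → D . /], [D → num D . d], [P → D .], [T → D .] }  — shift, 2 reduces
  I7: { [D → num P . L], [L → . *], [L → . id D /] }  — shift
  I8: { [P → T .] }  — reduce
  I9: { [T → id .] }  — reduce
  I10: { [D → num P L .] }  — reduce
  I11: { [D → D / .] }  — reduce
  I12: { [D → num D d .] }  — reduce
  I13: { [D → D / .], [L → id D / .] }  — 2 reduces

I6 contains reduce items [P → D .], [T → D .] and shift items [D → D . /], [D → num D . d] — shift-reduce conflict.

Answer: Yes — I6: [P → D .] vs [D → D . /]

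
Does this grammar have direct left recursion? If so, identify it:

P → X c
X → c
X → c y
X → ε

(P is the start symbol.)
P → X c: starts with X
X → c: starts with c
X → c y: starts with c
X → ε: starts with ε

No direct left recursion found.

Answer: No direct left recursion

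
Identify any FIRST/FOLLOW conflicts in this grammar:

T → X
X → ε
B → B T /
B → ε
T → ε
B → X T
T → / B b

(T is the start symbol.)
Yes. T → '/' B b with FOLLOW(T) on { '/' }; B → B T '/' with FOLLOW(B) on { '/' }; B → X T with FOLLOW(B) on { '/' }

Nullable non-terminals: B, T, X.
FIRST sets used below: FIRST(B) = { '/', ε }, FIRST(T) = { '/', ε }, FIRST(X) = { ε }

B: nullable alternative(s) B → ε, B → X T; FOLLOW(B) = { '/', 'b' }
  B → B T /: FIRST \ {ε} = { '/' } — overlaps FOLLOW(B) on { '/' }: CONFLICT
  B → ε: FIRST \ {ε} = { } — disjoint from FOLLOW(B)
  B → X T: FIRST \ {ε} = { '/' } — overlaps FOLLOW(B) on { '/' }: CONFLICT

T: nullable alternative(s) T → X, T → ε; FOLLOW(T) = { $, '/', 'b' }
  T → X: FIRST \ {ε} = { } — disjoint from FOLLOW(T)
  T → ε: FIRST \ {ε} = { } — disjoint from FOLLOW(T)
  T → / B b: FIRST \ {ε} = { '/' } — overlaps FOLLOW(T) on { '/' }: CONFLICT
X has a nullable alternative but only one production, so nothing to check.

So the grammar has 3 FIRST/FOLLOW conflicts (marked CONFLICT above).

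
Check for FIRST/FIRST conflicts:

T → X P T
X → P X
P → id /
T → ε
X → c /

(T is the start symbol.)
No FIRST/FIRST conflicts.

A FIRST/FIRST conflict occurs when two productions N → α and N → β for the same non-terminal have FIRST(α) ∩ FIRST(β) ≠ ∅ (with ε ∈ FIRST of a nullable right-hand side, so two nullable alternatives also conflict).

FIRST sets of the non-terminals at (or reachable through a nullable prefix from) the front of some alternative:
  FIRST(X) = { 'c', 'id' }
  FIRST(P) = { 'id' }

Productions for T:
  T → X P T: FIRST = { 'c', 'id' }
  T → ε: FIRST = { ε }
Productions for X:
  X → P X: FIRST = { 'id' }
  X → c /: FIRST = { 'c' }
P has only one production, so no FIRST/FIRST conflict is possible there.

All alternatives of each non-terminal have pairwise disjoint FIRST sets.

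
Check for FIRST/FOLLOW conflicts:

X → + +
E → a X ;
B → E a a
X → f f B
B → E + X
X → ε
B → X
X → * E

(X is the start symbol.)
No FIRST/FOLLOW conflicts.

A FIRST/FOLLOW conflict occurs when a non-terminal N has a nullable alternative N → β (β ⇒* ε) and another alternative N → α with FIRST(α) ∩ FOLLOW(N) ≠ ∅: on such a lookahead the parser cannot decide between expanding α and letting N vanish via β.

Nullable non-terminals: B, X.
FIRST sets used below: FIRST(E) = { 'a' }, FIRST(X) = { '*', '+', 'f', ε }

B: nullable alternative(s) B → X; FOLLOW(B) = { $, ';' }
  B → E a a: FIRST \ {ε} = { 'a' } — disjoint from FOLLOW(B)
  B → E + X: FIRST \ {ε} = { 'a' } — disjoint from FOLLOW(B)
  B → X: FIRST \ {ε} = { '*', '+', 'f' } — this is the only nullable alternative, skip

X: nullable alternative(s) X → ε; FOLLOW(X) = { $, ';' }
  X → + +: FIRST \ {ε} = { '+' } — disjoint from FOLLOW(X)
  X → f f B: FIRST \ {ε} = { 'f' } — disjoint from FOLLOW(X)
  X → ε: FIRST \ {ε} = { } — this is the only nullable alternative, skip
  X → * E: FIRST \ {ε} = { '*' } — disjoint from FOLLOW(X)

E has no nullable alternative, so no FIRST/FOLLOW check is needed there.

No FIRST/FOLLOW conflicts found.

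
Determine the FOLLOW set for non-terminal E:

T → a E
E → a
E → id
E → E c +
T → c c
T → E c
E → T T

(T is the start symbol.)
{ $, 'a', 'c', 'id' }

In T → a E: E is at the end, add FOLLOW(T)
In E → E c +: E is followed by c '+', add FIRST(c '+') \ {ε} = { 'c' }
In T → E c: E is followed by c, add FIRST(c) \ {ε} = { 'c' }

The FOLLOW sets referred to above (computed the same way, to a fixed point):
  FOLLOW(T) = { $, 'a', 'c', 'id' }

Taking the union: FOLLOW(E) = { $, 'a', 'c', 'id' }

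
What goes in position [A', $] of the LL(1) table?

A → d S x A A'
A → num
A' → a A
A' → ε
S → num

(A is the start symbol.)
To find M[A', $], we find productions for A' where $ is in the predict set (PREDICT(N → α) = (FIRST(α) \ {ε}) ∪ (FOLLOW(N) if α ⇒* ε)).

Relevant sets:
  FOLLOW(A') = { $, 'a' }

A' → a A: PREDICT = { 'a' }
A' → ε: PREDICT = { $, 'a' }
  $ is in predict set, so this production goes in M[A', $]

M[A', $] = A' → ε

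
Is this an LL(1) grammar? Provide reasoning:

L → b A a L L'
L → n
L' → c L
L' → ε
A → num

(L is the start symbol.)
A grammar is LL(1) if for each non-terminal N with multiple productions, the predict sets of those productions are pairwise disjoint, where PREDICT(N → α) = (FIRST(α) \ {ε}) ∪ (FOLLOW(N) if α ⇒* ε).

Relevant sets:
  FOLLOW(L') = { $, 'c' }

For L:
  PREDICT(L → b A a L L') = { 'b' }
  PREDICT(L → n) = { 'n' }
For L':
  PREDICT(L' → c L) = { 'c' }
  PREDICT(L' → ε) = { $, 'c' }
A has a single production, so nothing to check there.

Conflict found: Predict set conflict for L': { 'c' }
The grammar is NOT LL(1).

Answer: No. Predict set conflict for L': { 'c' }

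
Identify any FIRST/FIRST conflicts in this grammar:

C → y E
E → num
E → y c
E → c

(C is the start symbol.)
No FIRST/FIRST conflicts.

Productions for E:
  E → num: FIRST = { 'num' }
  E → y c: FIRST = { 'y' }
  E → c: FIRST = { 'c' }
C has only one production, so no FIRST/FIRST conflict is possible there.

All alternatives of each non-terminal have pairwise disjoint FIRST sets.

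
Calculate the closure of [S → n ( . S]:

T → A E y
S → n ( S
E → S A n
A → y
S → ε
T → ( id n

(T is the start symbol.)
To compute CLOSURE, for each item [A → α.Bβ] where B is a non-terminal, add [B → .γ] for all productions B → γ; repeat for the newly added items until nothing changes.

Start with: [S → n ( . S]
  [S → n ( . S] has the dot before S: add [S → . n ( S], [S → .]
No further items can be added.

CLOSURE = { [S → . n ( S], [S → .], [S → n ( . S] }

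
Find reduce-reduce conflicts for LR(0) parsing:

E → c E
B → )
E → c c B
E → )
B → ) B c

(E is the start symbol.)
Yes — I6: [B → ) .] vs [E → ) .]

Augment with E' → E and build the canonical LR(0) collection (I0 = CLOSURE({[E' → . E]}), then GOTO on every symbol after a dot until no new states appear). It has 11 states:
  I0: { [E → . )], [E → . c E], [E → . c c B], [E' → . E] }  — shift
  I1: { [E → ) .] }  — reduce
  I2: { [E' → E .] }  — accept
  I3: { [E → . )], [E → . c E], [E → . c c B], [E → c . E], [E → c . c B] }  — shift
  I4: { [E → c E .] }  — reduce
  I5: { [B → . ) B c], [B → . )], [E → . )], [E → . c E], [E → . c c B], [E → c . E], [E → c . c B], [E → c c . B] }  — shift
  I6: { [B → ) . B c], [B → ) .], [B → . ) B c], [B → . )], [E → ) .] }  — shift, 2 reduces
  I7: { [E → c c B .] }  — reduce
  I8: { [B → ) . B c], [B → ) .], [B → . ) B c], [B → . )] }  — shift, reduce
  I9: { [B → ) B . c] }  — shift
  I10: { [B → ) B c .] }  — reduce

I6 contains complete items [B → ) .], [E → ) .] — reduce-reduce conflict.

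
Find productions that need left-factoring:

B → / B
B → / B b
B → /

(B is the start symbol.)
Left-factoring is needed when two productions for the same non-terminal
share a common prefix on the right-hand side.

Productions for B:
  B → / B
  B → / B b
  B → /

Found common prefix '/' in productions for B

Answer: Yes, B has productions with common prefix '/'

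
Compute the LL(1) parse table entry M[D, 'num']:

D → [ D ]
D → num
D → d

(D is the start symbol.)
To find M[D, 'num'], we find productions for D where 'num' is in the predict set (PREDICT(N → α) = (FIRST(α) \ {ε}) ∪ (FOLLOW(N) if α ⇒* ε)).

D → [ D ]: PREDICT = { '[' }
D → num: PREDICT = { 'num' }
  'num' is in predict set, so this production goes in M[D, 'num']
D → d: PREDICT = { 'd' }

M[D, 'num'] = D → num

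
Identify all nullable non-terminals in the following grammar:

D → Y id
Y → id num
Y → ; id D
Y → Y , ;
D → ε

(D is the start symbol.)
A non-terminal is nullable if it can derive ε (the empty string): either it has an ε-production, or it has a production whose right-hand side consists entirely of nullable non-terminals.

ε-productions: D → ε
So D is immediately nullable.
No further non-terminal can be added: every production for the remaining non-terminals contains a terminal or a non-nullable non-terminal.
Nullable = { 'D' }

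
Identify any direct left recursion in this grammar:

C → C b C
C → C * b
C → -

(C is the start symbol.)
Direct left recursion occurs when N → N α for some non-terminal N (the right-hand side begins with the left-hand side itself).

C → C b C: LEFT RECURSIVE (starts with C)
C → C * b: LEFT RECURSIVE (starts with C)
C → -: starts with '-'

The grammar has direct left recursion on: C.

Answer: Yes, C is left-recursive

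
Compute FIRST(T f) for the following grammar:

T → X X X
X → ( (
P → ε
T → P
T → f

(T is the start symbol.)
{ '(', 'f' }

FIRST sets of the non-terminals involved (from the grammar, by fixed-point iteration):
  FIRST(T) = { '(', 'f', ε }

To compute FIRST(T f), process the symbols left to right:
Symbol T is a non-terminal. Add FIRST(T) \ {ε} = { '(', 'f' }
T is nullable (ε ∈ FIRST(T)), continue to the next symbol.
Symbol f is a terminal. Add 'f' and stop.
FIRST(T f) = { '(', 'f' }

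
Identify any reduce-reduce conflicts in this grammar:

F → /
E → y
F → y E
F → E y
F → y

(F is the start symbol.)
Augment with F' → F and build the canonical LR(0) collection (I0 = CLOSURE({[F' → . F]}), then GOTO on every symbol after a dot until no new states appear). It has 8 states:
  I0: { [E → . y], [F → . /], [F → . E y], [F → . y E], [F → . y], [F' → . F] }  — shift
  I1: { [F → / .] }  — reduce
  I2: { [F → E . y] }  — shift
  I3: { [F' → F .] }  — accept
  I4: { [E → . y], [E → y .], [F → y . E], [F → y .] }  — shift, 2 reduces
  I5: { [F → y E .] }  — reduce
  I6: { [E → y .] }  — reduce
  I7: { [F → E y .] }  — reduce

I4 contains complete items [E → y .], [F → y .] — reduce-reduce conflict.

Answer: Yes — I4: [E → y .] vs [F → y .]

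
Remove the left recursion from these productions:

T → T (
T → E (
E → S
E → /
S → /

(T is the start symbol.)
T → E ( T'
T' → ( T'
T' → ε
E → S
E → /
S → /

T is directly left-recursive. The standard transformation for
  A → A α₁ | ... | A α_m | β₁ | ... | β_n
is
  A  → β₁ A' | ... | β_n A'
  A' → α₁ A' | ... | α_m A' | ε

T → E ( becomes T → E ( T'
T → T ( becomes T' → ( T'
Add T' → ε

Productions for other non-terminals are unchanged:
  E → S
  E → /
  S → /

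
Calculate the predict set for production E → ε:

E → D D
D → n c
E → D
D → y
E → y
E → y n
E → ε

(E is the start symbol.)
{ $ }

PREDICT(E → ε) = (FIRST(RHS) \ {ε}) ∪ (FOLLOW(E) if ε ∈ FIRST(RHS), i.e. RHS ⇒* ε)
The right-hand side is ε (FIRST(ε) = { ε }), so the predict set is FOLLOW(E) = { $ }
PREDICT(E → ε) = { $ }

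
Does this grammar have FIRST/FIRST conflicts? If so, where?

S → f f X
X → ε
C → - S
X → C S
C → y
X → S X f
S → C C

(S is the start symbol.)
A FIRST/FIRST conflict occurs when two productions N → α and N → β for the same non-terminal have FIRST(α) ∩ FIRST(β) ≠ ∅ (with ε ∈ FIRST of a nullable right-hand side, so two nullable alternatives also conflict).

FIRST sets of the non-terminals at (or reachable through a nullable prefix from) the front of some alternative:
  FIRST(C) = { '-', 'y' }
  FIRST(S) = { '-', 'f', 'y' }

Productions for S:
  S → f f X: FIRST = { 'f' }
  S → C C: FIRST = { '-', 'y' }
Productions for X:
  X → ε: FIRST = { ε }
  X → C S: FIRST = { '-', 'y' }
  X → S X f: FIRST = { '-', 'f', 'y' }
Productions for C:
  C → - S: FIRST = { '-' }
  C → y: FIRST = { 'y' }

Conflict for X: X → C S and X → S X f
  Overlap: { '-', 'y' }

Answer: Yes. X → C S / X → S X f on { '-', 'y' }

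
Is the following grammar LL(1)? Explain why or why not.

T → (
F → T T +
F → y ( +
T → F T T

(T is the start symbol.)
No. Predict set conflict for T: { '(' }

Relevant sets:
  FIRST(F) = { '(', 'y' }
  FIRST(T) = { '(', 'y' }

For T:
  PREDICT(T → '(') = { '(' }
  PREDICT(T → F T T) = { '(', 'y' }
For F:
  PREDICT(F → T T '+') = { '(', 'y' }
  PREDICT(F → y '(' '+') = { 'y' }

Conflict found: Predict set conflict for T: { '(' }
The grammar is NOT LL(1).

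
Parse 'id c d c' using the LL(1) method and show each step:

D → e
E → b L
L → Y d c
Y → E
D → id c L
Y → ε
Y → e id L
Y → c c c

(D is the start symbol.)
LL(1) parsing maintains a stack (initially the start symbol over $) and the input. At each step: if the stack top is a terminal, match it against the current input token; if it is a non-terminal N, replace it with the RHS of M[N, lookahead] (the unique production whose predict set contains the lookahead).

Stack is shown with the top on the left.

Stack     Input       Action
----------------------------
D $       id c d c $  output D → id c L
id c L $  id c d c $  match 'id'
c L $     c d c $     match 'c'
L $       d c $       output L → Y d c
Y d c $   d c $       output Y → ε
d c $     d c $       match 'd'
c $       c $         match 'c'
$         $           accept

The string is accepted.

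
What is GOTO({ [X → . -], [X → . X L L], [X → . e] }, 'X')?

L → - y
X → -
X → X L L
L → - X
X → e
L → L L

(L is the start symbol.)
GOTO(I, 'X') = CLOSURE({ [A → αX.β] : [A → α.Xβ] ∈ I, X = 'X' })

Items with dot before 'X', with the dot advanced:
  [X → . X L L] → [X → X . L L]
Closure of the advanced items:
  [X → X . L L] has the dot before L: add [L → . - y], [L → . - X], [L → . L L]

GOTO = { [L → . - X], [L → . - y], [L → . L L], [X → X . L L] }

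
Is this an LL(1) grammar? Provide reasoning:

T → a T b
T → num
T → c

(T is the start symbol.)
A grammar is LL(1) if for each non-terminal N with multiple productions, the predict sets of those productions are pairwise disjoint, where PREDICT(N → α) = (FIRST(α) \ {ε}) ∪ (FOLLOW(N) if α ⇒* ε).

For T:
  PREDICT(T → a T b) = { 'a' }
  PREDICT(T → num) = { 'num' }
  PREDICT(T → c) = { 'c' }

All predict sets are disjoint. The grammar IS LL(1).

Answer: Yes, the grammar is LL(1).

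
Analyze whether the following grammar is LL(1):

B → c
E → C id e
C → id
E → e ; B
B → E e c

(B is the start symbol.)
Relevant sets:
  FIRST(E) = { 'e', 'id' }
  FIRST(C) = { 'id' }

For B:
  PREDICT(B → c) = { 'c' }
  PREDICT(B → E e c) = { 'e', 'id' }
For E:
  PREDICT(E → C id e) = { 'id' }
  PREDICT(E → e ';' B) = { 'e' }
C has a single production, so nothing to check there.

All predict sets are disjoint. The grammar IS LL(1).

Answer: Yes, the grammar is LL(1).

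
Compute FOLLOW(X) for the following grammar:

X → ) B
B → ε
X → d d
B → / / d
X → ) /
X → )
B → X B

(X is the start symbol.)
{ $, ')', '/', 'd' }

To compute FOLLOW(X), find every occurrence of X on a right-hand side N → α X β: add FIRST(β) \ {ε}, and if β is empty or nullable also add FOLLOW(N). Iterate to a fixed point.

X is the start symbol, so $ ∈ FOLLOW(X).
In B → X B: X is followed by B, add FIRST(B) \ {ε} = { ')', '/', 'd' }
  B is nullable, so also add FOLLOW(B)

The FOLLOW sets referred to above (computed the same way, to a fixed point):
  FOLLOW(B) = { $, ')', '/', 'd' }

Taking the union: FOLLOW(X) = { $, ')', '/', 'd' }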